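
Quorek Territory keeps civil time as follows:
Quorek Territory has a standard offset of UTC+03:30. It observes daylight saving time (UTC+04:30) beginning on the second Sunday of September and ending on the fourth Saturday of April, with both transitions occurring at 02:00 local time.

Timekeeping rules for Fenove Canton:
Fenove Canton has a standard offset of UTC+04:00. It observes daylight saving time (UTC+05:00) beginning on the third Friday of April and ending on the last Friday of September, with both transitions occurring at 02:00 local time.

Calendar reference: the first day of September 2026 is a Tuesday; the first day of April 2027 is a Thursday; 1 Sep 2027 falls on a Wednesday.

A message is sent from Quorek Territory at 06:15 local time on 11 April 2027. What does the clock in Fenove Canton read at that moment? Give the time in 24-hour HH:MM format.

05:45

1 September 2026 is a Tuesday, so the first Sunday is September 6 and the second is September 13.
1 April 2027 is a Thursday, so the first Saturday is April 3 and the fourth is April 24.
11 April 2027 falls between 13 September 2026 and 24 April 2027, so daylight saving is in effect and Quorek Territory is at UTC+04:30.
06:15 Quorek Territory − 4h30m = 01:45 UTC.
1 April 2027 is a Thursday, so the first Friday is April 2 and the third is April 16.
1 September 2027 is a Wednesday, so Fridays fall on 3, 10, 17, 24; the last is September 24.
At the standard offset (UTC+04:00), 01:45 UTC + 4h = 05:45 Fenove Canton standard time.
Daylight saving runs 16 April – 24 September; the standard-time date in Fenove Canton, 11 April 2027, is outside that window, so Fenove Canton is on standard time at UTC+04:00.
01:45 UTC + 4h = 05:45 Fenove Canton.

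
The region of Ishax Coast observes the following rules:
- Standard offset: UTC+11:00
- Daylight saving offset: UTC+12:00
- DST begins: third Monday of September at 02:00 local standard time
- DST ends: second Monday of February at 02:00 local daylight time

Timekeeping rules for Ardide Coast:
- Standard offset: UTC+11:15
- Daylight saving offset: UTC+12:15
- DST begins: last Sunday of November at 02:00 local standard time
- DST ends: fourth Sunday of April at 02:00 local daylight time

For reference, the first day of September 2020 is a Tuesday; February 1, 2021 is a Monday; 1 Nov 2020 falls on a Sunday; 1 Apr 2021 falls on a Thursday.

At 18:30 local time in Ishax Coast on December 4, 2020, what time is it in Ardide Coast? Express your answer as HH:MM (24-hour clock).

18:45

1 September 2020 is a Tuesday, so the first Monday is September 7 and the third is September 21.
1 February 2021 is a Monday, so the first Monday is February 1 and the second is February 8.
December 4, 2020 falls between 21 September 2020 and 8 February 2021, so daylight saving is in effect and Ishax Coast is at UTC+12:00.
18:30 Ishax Coast − 12h = 06:30 UTC.
1 November 2020 is a Sunday, so Sundays fall on 1, 8, 15, 22, 29; the last is November 29.
1 April 2021 is a Thursday, so the first Sunday is April 4 and the fourth is April 25.
At the standard offset (UTC+11:15), 06:30 UTC + 11h15m = 17:45 Ardide Coast standard time.
The standard-time date in Ardide Coast, December 4, 2020, falls between 29 November 2020 and 25 April 2021, so daylight saving is in effect and Ardide Coast is at UTC+12:15.
06:30 UTC + 12h15m = 18:45 Ardide Coast.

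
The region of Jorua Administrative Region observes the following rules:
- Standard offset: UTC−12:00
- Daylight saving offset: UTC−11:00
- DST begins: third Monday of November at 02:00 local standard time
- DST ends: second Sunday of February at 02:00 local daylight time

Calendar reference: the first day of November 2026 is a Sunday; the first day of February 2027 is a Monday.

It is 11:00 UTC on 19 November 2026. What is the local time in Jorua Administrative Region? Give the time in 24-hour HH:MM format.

00:00

1 November 2026 is a Sunday, so the first Monday is November 2 and the third is November 16.
1 February 2027 is a Monday, so the first Sunday is February 7 and the second is February 14.
At the standard offset (UTC−12:00), 11:00 UTC − 12h = 23:00 Jorua Administrative Region standard time (rolling into the previous day, 18 November 2026).
Daylight saving runs 16 November 2026 – 14 February 2027; the standard-time date in Jorua Administrative Region, 18 November 2026, is inside that window, so Jorua Administrative Region is at UTC−11:00.
11:00 UTC − 11h = 00:00 local.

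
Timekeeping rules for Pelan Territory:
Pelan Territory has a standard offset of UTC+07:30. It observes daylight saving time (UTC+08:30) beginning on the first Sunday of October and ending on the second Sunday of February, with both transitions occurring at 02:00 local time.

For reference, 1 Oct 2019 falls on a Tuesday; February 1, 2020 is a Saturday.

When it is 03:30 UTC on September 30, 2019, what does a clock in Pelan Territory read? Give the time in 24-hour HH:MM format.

11:00

1 October 2019 is a Tuesday, so the first Sunday is October 6.
1 February 2020 is a Saturday, so the first Sunday is February 2 and the second is February 9.
At the standard offset (UTC+07:30), 03:30 UTC + 7h30m = 11:00 Pelan Territory standard time.
The standard-time date in Pelan Territory, September 30, 2019, does not fall between 6 October 2019 and 9 February 2020, so daylight saving is not in effect and Pelan Territory is at UTC+07:30.
03:30 UTC + 7h30m = 11:00 local.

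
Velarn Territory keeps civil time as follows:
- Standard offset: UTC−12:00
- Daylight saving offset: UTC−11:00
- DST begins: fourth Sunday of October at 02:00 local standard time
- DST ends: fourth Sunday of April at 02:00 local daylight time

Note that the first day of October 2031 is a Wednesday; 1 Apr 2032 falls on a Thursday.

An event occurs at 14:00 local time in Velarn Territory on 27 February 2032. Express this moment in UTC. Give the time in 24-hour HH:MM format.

1 October 2031 is a Wednesday, so the first Sunday is October 5 and the fourth is October 26.
1 April 2032 is a Thursday, so the first Sunday is April 4 and the fourth is April 25.
27 February 2032 lies within the daylight-saving period (26 October 2031 – 25 April 2032), so Velarn Territory is on daylight time, UTC−11:00.
14:00 local + 11h = 01:00 UTC (rolling into the next day, 28 February 2032).

01:00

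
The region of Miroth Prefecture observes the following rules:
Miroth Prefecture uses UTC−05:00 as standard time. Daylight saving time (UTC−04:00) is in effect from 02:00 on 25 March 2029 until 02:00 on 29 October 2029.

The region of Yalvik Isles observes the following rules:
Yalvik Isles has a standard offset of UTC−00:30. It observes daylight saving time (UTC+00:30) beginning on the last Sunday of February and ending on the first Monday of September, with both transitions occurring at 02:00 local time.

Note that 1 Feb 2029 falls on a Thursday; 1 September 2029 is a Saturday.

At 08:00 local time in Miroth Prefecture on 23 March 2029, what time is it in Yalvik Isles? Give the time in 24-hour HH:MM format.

13:30

Daylight saving runs 25 March – 29 October; 23 March 2029 is outside that window, so Miroth Prefecture is on standard time at UTC−05:00.
08:00 Miroth Prefecture + 5h = 13:00 UTC.
1 February 2029 is a Thursday, so Sundays fall on 4, 11, 18, 25; the last is February 25.
1 September 2029 is a Saturday, so the first Monday is September 3.
At the standard offset (UTC−00:30), 13:00 UTC − 0h30m = 12:30 Yalvik Isles standard time.
The standard-time date in Yalvik Isles, 23 March 2029, falls between 25 February and 3 September, so daylight saving is in effect and Yalvik Isles is at UTC+00:30.
13:00 UTC + 0h30m = 13:30 Yalvik Isles.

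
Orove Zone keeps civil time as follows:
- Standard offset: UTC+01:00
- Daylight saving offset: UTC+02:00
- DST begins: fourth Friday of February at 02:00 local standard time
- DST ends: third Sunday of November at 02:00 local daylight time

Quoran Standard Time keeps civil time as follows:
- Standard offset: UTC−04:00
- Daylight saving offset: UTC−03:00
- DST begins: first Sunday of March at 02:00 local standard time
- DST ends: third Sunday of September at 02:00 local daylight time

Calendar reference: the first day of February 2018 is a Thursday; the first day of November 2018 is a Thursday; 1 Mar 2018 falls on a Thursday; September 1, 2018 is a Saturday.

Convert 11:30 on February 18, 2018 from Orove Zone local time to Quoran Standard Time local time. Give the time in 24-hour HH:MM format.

06:30

1 February 2018 is a Thursday, so the first Friday is February 2 and the fourth is February 23.
1 November 2018 is a Thursday, so the first Sunday is November 4 and the third is November 18.
Daylight saving runs 23 February – 18 November; February 18, 2018 is outside that window, so Orove Zone is on standard time at UTC+01:00.
11:30 Orove Zone − 1h = 10:30 UTC.
1 March 2018 is a Thursday, so the first Sunday is March 4.
1 September 2018 is a Saturday, so the first Sunday is September 2 and the third is September 16.
At the standard offset (UTC−04:00), 10:30 UTC − 4h = 06:30 Quoran Standard Time standard time.
The standard-time date in Quoran Standard Time, February 18, 2018, is outside the daylight-saving period (4 March – 16 September), so Quoran Standard Time is on standard time, UTC−04:00.
10:30 UTC − 4h = 06:30 Quoran Standard Time.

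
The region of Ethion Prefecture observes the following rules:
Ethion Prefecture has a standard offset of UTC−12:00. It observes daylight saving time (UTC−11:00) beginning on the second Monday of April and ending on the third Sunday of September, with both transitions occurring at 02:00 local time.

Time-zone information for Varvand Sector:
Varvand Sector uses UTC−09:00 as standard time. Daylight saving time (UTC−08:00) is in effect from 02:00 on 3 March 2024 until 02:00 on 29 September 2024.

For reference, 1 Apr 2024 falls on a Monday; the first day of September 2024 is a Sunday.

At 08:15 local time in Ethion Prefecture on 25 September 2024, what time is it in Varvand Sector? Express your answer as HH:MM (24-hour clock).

1 April 2024 is a Monday, so the first Monday is April 1 and the second is April 8.
1 September 2024 is a Sunday, so the first Sunday is September 1 and the third is September 15.
25 September 2024 is outside the daylight-saving period (8 April – 15 September), so Ethion Prefecture is on standard time, UTC−12:00.
08:15 Ethion Prefecture + 12h = 20:15 UTC.
At the standard offset (UTC−09:00), 20:15 UTC − 9h = 11:15 Varvand Sector standard time.
Daylight saving runs 3 March – 29 September; the standard-time date in Varvand Sector, 25 September 2024, is inside that window, so Varvand Sector is at UTC−08:00.
20:15 UTC − 8h = 12:15 Varvand Sector.

12:15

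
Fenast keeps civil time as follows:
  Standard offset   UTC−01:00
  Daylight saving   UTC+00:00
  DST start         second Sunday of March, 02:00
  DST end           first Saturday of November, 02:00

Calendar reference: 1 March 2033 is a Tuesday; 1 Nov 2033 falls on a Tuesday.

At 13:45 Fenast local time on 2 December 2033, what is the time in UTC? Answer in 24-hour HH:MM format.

14:45

1 March 2033 is a Tuesday, so the first Sunday is March 6 and the second is March 13.
1 November 2033 is a Tuesday, so the first Saturday is November 5.
2 December 2033 does not fall between 13 March and 5 November, so daylight saving is not in effect and Fenast is at UTC−01:00.
13:45 local + 1h = 14:45 UTC.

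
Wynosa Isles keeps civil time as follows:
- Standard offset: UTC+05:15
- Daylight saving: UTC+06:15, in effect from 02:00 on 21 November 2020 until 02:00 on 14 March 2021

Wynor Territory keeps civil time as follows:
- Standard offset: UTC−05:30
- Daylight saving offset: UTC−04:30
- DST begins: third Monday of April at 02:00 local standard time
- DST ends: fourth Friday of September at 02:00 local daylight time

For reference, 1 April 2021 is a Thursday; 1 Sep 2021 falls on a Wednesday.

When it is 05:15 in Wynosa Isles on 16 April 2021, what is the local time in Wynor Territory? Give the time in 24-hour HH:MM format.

16 April 2021 is outside the daylight-saving period (21 November 2020 – 14 March 2021), so Wynosa Isles is on standard time, UTC+05:15.
05:15 Wynosa Isles − 5h15m = 00:00 UTC.
1 April 2021 is a Thursday, so the first Monday is April 5 and the third is April 19.
1 September 2021 is a Wednesday, so the first Friday is September 3 and the fourth is September 24.
At the standard offset (UTC−05:30), 00:00 UTC − 5h30m = 18:30 Wynor Territory standard time (rolling into the previous day, 15 April 2021).
The standard-time date in Wynor Territory, 15 April 2021, is outside the daylight-saving period (19 April – 24 September), so Wynor Territory is on standard time, UTC−05:30.
00:00 UTC − 5h30m = 18:30 Wynor Territory (rolling into the previous day, 15 April 2021).

18:30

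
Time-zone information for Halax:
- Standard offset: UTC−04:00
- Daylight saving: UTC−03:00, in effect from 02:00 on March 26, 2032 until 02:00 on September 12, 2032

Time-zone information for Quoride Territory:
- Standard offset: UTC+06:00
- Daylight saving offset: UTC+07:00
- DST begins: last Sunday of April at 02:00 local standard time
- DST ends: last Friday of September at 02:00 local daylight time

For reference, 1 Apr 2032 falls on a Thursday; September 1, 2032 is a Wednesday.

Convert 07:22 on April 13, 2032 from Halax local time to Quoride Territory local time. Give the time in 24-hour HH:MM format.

April 13, 2032 falls between 26 March and 12 September, so daylight saving is in effect and Halax is at UTC−03:00.
07:22 Halax + 3h = 10:22 UTC.
1 April 2032 is a Thursday, so Sundays fall on 4, 11, 18, 25; the last is April 25.
1 September 2032 is a Wednesday, so Fridays fall on 3, 10, 17, 24; the last is September 24.
At the standard offset (UTC+06:00), 10:22 UTC + 6h = 16:22 Quoride Territory standard time.
Daylight saving runs 25 April – 24 September; the standard-time date in Quoride Territory, April 13, 2032, is outside that window, so Quoride Territory is on standard time at UTC+06:00.
10:22 UTC + 6h = 16:22 Quoride Territory.

16:22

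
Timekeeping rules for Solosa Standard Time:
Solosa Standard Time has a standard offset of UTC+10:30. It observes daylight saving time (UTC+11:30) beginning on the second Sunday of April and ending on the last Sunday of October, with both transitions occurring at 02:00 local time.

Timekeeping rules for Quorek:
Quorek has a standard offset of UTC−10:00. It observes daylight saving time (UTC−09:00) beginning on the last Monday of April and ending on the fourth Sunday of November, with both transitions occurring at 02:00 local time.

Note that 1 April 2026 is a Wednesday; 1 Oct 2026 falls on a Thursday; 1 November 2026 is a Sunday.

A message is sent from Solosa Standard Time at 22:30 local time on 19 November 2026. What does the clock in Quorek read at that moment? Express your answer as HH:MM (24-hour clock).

03:00

1 April 2026 is a Wednesday, so the first Sunday is April 5 and the second is April 12.
1 October 2026 is a Thursday, so Sundays fall on 4, 11, 18, 25; the last is October 25.
19 November 2026 does not fall between 12 April and 25 October, so daylight saving is not in effect and Solosa Standard Time is at UTC+10:30.
22:30 Solosa Standard Time − 10h30m = 12:00 UTC.
1 April 2026 is a Wednesday, so Mondays fall on 6, 13, 20, 27; the last is April 27.
1 November 2026 is a Sunday, so the first Sunday is November 1 and the fourth is November 22.
At the standard offset (UTC−10:00), 12:00 UTC − 10h = 02:00 Quorek standard time.
The standard-time date in Quorek, 19 November 2026, lies within the daylight-saving period (27 April – 22 November), so Quorek is on daylight time, UTC−09:00.
12:00 UTC − 9h = 03:00 Quorek.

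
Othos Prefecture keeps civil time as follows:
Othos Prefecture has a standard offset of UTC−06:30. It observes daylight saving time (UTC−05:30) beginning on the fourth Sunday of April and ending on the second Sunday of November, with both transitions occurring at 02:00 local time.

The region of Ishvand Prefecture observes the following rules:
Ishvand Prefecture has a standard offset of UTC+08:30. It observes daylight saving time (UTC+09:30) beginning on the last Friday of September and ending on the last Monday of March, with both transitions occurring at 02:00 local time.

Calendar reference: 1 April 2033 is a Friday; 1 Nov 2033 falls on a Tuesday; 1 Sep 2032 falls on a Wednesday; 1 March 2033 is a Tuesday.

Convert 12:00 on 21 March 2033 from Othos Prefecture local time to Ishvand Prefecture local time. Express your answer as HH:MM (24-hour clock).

04:00

1 April 2033 is a Friday, so the first Sunday is April 3 and the fourth is April 24.
1 November 2033 is a Tuesday, so the first Sunday is November 6 and the second is November 13.
21 March 2033 is outside the daylight-saving period (24 April – 13 November), so Othos Prefecture is on standard time, UTC−06:30.
12:00 Othos Prefecture + 6h30m = 18:30 UTC.
1 September 2032 is a Wednesday, so Fridays fall on 3, 10, 17, 24; the last is September 24.
1 March 2033 is a Tuesday, so Mondays fall on 7, 14, 21, 28; the last is March 28.
At the standard offset (UTC+08:30), 18:30 UTC + 8h30m = 03:00 Ishvand Prefecture standard time (rolling into the next day, 22 March 2033).
Daylight saving runs 24 September 2032 – 28 March 2033; the standard-time date in Ishvand Prefecture, 22 March 2033, is inside that window, so Ishvand Prefecture is at UTC+09:30.
18:30 UTC + 9h30m = 04:00 Ishvand Prefecture (rolling into the next day, 22 March 2033).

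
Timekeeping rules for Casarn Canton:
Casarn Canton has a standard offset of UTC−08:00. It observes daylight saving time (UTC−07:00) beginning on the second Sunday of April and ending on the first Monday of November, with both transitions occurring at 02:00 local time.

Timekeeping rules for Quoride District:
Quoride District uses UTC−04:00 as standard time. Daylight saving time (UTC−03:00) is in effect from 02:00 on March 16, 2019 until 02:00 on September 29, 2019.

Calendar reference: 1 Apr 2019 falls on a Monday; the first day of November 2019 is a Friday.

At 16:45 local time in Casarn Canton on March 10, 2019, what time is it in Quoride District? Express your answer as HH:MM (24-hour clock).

20:45

1 April 2019 is a Monday, so the first Sunday is April 7 and the second is April 14.
1 November 2019 is a Friday, so the first Monday is November 4.
March 10, 2019 does not fall between 14 April and 4 November, so daylight saving is not in effect and Casarn Canton is at UTC−08:00.
16:45 Casarn Canton + 8h = 00:45 UTC (rolling into the next day, 11 March 2019).
At the standard offset (UTC−04:00), 00:45 UTC − 4h = 20:45 Quoride District standard time (rolling into the previous day, 10 March 2019).
Daylight saving runs 16 March – 29 September; the standard-time date in Quoride District, March 10, 2019, is outside that window, so Quoride District is on standard time at UTC−04:00.
00:45 UTC − 4h = 20:45 Quoride District (rolling into the previous day, 10 March 2019).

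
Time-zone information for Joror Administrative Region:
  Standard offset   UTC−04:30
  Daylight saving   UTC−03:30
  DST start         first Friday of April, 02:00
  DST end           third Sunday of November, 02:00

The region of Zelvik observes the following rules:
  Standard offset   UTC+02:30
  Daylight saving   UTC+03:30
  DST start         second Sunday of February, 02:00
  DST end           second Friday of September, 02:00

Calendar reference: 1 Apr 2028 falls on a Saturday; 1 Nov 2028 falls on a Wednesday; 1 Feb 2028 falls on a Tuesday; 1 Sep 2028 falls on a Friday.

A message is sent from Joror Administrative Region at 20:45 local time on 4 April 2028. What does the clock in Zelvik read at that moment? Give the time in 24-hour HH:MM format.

1 April 2028 is a Saturday, so the first Friday is April 7.
1 November 2028 is a Wednesday, so the first Sunday is November 5 and the third is November 19.
Daylight saving runs 7 April – 19 November; 4 April 2028 is outside that window, so Joror Administrative Region is on standard time at UTC−04:30.
20:45 Joror Administrative Region + 4h30m = 01:15 UTC (rolling into the next day, 5 April 2028).
1 February 2028 is a Tuesday, so the first Sunday is February 6 and the second is February 13.
1 September 2028 is a Friday, so the first Friday is September 1 and the second is September 8.
At the standard offset (UTC+02:30), 01:15 UTC + 2h30m = 03:45 Zelvik standard time.
The standard-time date in Zelvik, 5 April 2028, falls between 13 February and 8 September, so daylight saving is in effect and Zelvik is at UTC+03:30.
01:15 UTC + 3h30m = 04:45 Zelvik.

04:45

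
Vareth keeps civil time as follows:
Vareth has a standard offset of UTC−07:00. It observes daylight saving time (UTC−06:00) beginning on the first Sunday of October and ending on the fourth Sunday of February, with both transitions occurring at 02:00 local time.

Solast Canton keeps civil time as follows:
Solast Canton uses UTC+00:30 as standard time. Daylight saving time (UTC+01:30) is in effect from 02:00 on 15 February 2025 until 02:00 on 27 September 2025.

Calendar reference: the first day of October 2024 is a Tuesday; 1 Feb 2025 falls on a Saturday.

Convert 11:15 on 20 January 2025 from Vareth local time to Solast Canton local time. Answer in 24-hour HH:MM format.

1 October 2024 is a Tuesday, so the first Sunday is October 6.
1 February 2025 is a Saturday, so the first Sunday is February 2 and the fourth is February 23.
Daylight saving runs 6 October 2024 – 23 February 2025; 20 January 2025 is inside that window, so Vareth is at UTC−06:00.
11:15 Vareth + 6h = 17:15 UTC.
At the standard offset (UTC+00:30), 17:15 UTC + 0h30m = 17:45 Solast Canton standard time.
The standard-time date in Solast Canton, 20 January 2025, is outside the daylight-saving period (15 February – 27 September), so Solast Canton is on standard time, UTC+00:30.
17:15 UTC + 0h30m = 17:45 Solast Canton.

17:45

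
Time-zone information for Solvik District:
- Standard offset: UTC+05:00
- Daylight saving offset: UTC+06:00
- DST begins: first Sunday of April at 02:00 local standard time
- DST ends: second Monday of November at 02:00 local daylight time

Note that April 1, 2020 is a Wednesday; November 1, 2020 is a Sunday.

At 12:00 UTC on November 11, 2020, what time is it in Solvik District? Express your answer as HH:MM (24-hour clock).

1 April 2020 is a Wednesday, so the first Sunday is April 5.
1 November 2020 is a Sunday, so the first Monday is November 2 and the second is November 9.
At the standard offset (UTC+05:00), 12:00 UTC + 5h = 17:00 Solvik District standard time.
The standard-time date in Solvik District, November 11, 2020, does not fall between 5 April and 9 November, so daylight saving is not in effect and Solvik District is at UTC+05:00.
12:00 UTC + 5h = 17:00 local.

17:00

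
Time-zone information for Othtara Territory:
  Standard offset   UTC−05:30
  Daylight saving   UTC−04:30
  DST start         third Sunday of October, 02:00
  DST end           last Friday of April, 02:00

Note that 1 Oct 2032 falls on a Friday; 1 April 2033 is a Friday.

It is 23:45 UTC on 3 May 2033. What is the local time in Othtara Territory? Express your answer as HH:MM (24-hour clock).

1 October 2032 is a Friday, so the first Sunday is October 3 and the third is October 17.
1 April 2033 is a Friday, so Fridays fall on 1, 8, 15, 22, 29; the last is April 29.
At the standard offset (UTC−05:30), 23:45 UTC − 5h30m = 18:15 Othtara Territory standard time.
Daylight saving runs 17 October 2032 – 29 April 2033; the standard-time date in Othtara Territory, 3 May 2033, is outside that window, so Othtara Territory is on standard time at UTC−05:30.
23:45 UTC − 5h30m = 18:15 local.

18:15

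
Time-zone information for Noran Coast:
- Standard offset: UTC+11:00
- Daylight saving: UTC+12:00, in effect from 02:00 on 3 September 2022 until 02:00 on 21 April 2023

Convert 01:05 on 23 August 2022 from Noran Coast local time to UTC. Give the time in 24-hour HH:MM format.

14:05

23 August 2022 does not fall between 3 September 2022 and 21 April 2023, so daylight saving is not in effect and Noran Coast is at UTC+11:00.
01:05 local − 11h = 14:05 UTC (rolling into the previous day, 22 August 2022).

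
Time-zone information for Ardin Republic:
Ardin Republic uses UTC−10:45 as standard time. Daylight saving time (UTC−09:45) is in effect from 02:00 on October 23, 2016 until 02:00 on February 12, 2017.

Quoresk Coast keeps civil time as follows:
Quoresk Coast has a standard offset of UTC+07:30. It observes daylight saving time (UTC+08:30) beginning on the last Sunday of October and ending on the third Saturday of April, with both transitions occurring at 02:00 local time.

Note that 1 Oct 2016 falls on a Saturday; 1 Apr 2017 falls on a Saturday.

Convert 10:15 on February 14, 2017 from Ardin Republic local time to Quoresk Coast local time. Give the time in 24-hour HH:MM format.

05:30

February 14, 2017 is outside the daylight-saving period (23 October 2016 – 12 February 2017), so Ardin Republic is on standard time, UTC−10:45.
10:15 Ardin Republic + 10h45m = 21:00 UTC.
1 October 2016 is a Saturday, so Sundays fall on 2, 9, 16, 23, 30; the last is October 30.
1 April 2017 is a Saturday, so the first Saturday is April 1 and the third is April 15.
At the standard offset (UTC+07:30), 21:00 UTC + 7h30m = 04:30 Quoresk Coast standard time (rolling into the next day, 15 February 2017).
Daylight saving runs 30 October 2016 – 15 April 2017; the standard-time date in Quoresk Coast, February 15, 2017, is inside that window, so Quoresk Coast is at UTC+08:30.
21:00 UTC + 8h30m = 05:30 Quoresk Coast (rolling into the next day, 15 February 2017).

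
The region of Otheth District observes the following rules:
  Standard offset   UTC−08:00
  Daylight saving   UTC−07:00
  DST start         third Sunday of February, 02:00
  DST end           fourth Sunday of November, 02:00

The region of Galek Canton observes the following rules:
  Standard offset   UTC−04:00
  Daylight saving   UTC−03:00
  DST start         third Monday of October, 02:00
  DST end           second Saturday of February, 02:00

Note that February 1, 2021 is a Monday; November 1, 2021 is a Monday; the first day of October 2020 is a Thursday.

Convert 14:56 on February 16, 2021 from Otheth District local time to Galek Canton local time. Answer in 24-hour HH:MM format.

1 February 2021 is a Monday, so the first Sunday is February 7 and the third is February 21.
1 November 2021 is a Monday, so the first Sunday is November 7 and the fourth is November 28.
February 16, 2021 is outside the daylight-saving period (21 February – 28 November), so Otheth District is on standard time, UTC−08:00.
14:56 Otheth District + 8h = 22:56 UTC.
1 October 2020 is a Thursday, so the first Monday is October 5 and the third is October 19.
1 February 2021 is a Monday, so the first Saturday is February 6 and the second is February 13.
At the standard offset (UTC−04:00), 22:56 UTC − 4h = 18:56 Galek Canton standard time.
The standard-time date in Galek Canton, February 16, 2021, does not fall between 19 October 2020 and 13 February 2021, so daylight saving is not in effect and Galek Canton is at UTC−04:00.
22:56 UTC − 4h = 18:56 Galek Canton.

18:56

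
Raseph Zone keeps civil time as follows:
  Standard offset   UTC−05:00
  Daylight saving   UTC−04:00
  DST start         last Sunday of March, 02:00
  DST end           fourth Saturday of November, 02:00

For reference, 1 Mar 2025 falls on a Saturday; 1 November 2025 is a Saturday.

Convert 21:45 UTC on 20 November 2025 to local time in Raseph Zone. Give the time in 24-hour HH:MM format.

17:45

1 March 2025 is a Saturday, so Sundays fall on 2, 9, 16, 23, 30; the last is March 30.
1 November 2025 is a Saturday, so the first Saturday is November 1 and the fourth is November 22.
At the standard offset (UTC−05:00), 21:45 UTC − 5h = 16:45 Raseph Zone standard time.
The standard-time date in Raseph Zone, 20 November 2025, lies within the daylight-saving period (30 March – 22 November), so Raseph Zone is on daylight time, UTC−04:00.
21:45 UTC − 4h = 17:45 local.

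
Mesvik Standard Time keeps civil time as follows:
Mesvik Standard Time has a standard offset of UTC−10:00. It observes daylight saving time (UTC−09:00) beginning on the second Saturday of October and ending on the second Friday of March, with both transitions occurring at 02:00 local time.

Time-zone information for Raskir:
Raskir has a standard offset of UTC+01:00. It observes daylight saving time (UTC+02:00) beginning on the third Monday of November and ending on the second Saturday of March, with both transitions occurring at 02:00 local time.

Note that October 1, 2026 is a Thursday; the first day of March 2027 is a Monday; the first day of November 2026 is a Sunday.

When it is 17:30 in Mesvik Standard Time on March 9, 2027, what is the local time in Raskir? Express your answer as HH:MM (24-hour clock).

04:30

1 October 2026 is a Thursday, so the first Saturday is October 3 and the second is October 10.
1 March 2027 is a Monday, so the first Friday is March 5 and the second is March 12.
Daylight saving runs 10 October 2026 – 12 March 2027; March 9, 2027 is inside that window, so Mesvik Standard Time is at UTC−09:00.
17:30 Mesvik Standard Time + 9h = 02:30 UTC (rolling into the next day, 10 March 2027).
1 November 2026 is a Sunday, so the first Monday is November 2 and the third is November 16.
1 March 2027 is a Monday, so the first Saturday is March 6 and the second is March 13.
At the standard offset (UTC+01:00), 02:30 UTC + 1h = 03:30 Raskir standard time.
Daylight saving runs 16 November 2026 – 13 March 2027; the standard-time date in Raskir, March 10, 2027, is inside that window, so Raskir is at UTC+02:00.
02:30 UTC + 2h = 04:30 Raskir.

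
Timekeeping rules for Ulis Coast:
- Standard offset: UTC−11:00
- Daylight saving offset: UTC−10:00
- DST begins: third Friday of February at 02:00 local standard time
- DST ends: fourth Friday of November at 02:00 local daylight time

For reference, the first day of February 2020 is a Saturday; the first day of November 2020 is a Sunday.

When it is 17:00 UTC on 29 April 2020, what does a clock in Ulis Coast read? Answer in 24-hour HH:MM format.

07:00

1 February 2020 is a Saturday, so the first Friday is February 7 and the third is February 21.
1 November 2020 is a Sunday, so the first Friday is November 6 and the fourth is November 27.
At the standard offset (UTC−11:00), 17:00 UTC − 11h = 06:00 Ulis Coast standard time.
The standard-time date in Ulis Coast, 29 April 2020, falls between 21 February and 27 November, so daylight saving is in effect and Ulis Coast is at UTC−10:00.
17:00 UTC − 10h = 07:00 local.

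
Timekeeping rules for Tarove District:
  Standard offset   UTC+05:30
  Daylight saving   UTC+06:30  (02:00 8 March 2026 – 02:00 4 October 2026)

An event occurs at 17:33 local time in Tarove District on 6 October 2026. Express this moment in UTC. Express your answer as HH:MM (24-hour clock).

Daylight saving runs 8 March – 4 October; 6 October 2026 is outside that window, so Tarove District is on standard time at UTC+05:30.
17:33 local − 5h30m = 12:03 UTC.

12:03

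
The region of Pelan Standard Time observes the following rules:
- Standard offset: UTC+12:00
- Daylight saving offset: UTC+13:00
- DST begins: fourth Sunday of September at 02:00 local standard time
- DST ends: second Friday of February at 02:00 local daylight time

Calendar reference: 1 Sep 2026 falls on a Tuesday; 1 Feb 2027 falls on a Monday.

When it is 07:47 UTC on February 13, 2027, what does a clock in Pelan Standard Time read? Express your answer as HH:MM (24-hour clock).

1 September 2026 is a Tuesday, so the first Sunday is September 6 and the fourth is September 27.
1 February 2027 is a Monday, so the first Friday is February 5 and the second is February 12.
At the standard offset (UTC+12:00), 07:47 UTC + 12h = 19:47 Pelan Standard Time standard time.
The standard-time date in Pelan Standard Time, February 13, 2027, is outside the daylight-saving period (27 September 2026 – 12 February 2027), so Pelan Standard Time is on standard time, UTC+12:00.
07:47 UTC + 12h = 19:47 local.

19:47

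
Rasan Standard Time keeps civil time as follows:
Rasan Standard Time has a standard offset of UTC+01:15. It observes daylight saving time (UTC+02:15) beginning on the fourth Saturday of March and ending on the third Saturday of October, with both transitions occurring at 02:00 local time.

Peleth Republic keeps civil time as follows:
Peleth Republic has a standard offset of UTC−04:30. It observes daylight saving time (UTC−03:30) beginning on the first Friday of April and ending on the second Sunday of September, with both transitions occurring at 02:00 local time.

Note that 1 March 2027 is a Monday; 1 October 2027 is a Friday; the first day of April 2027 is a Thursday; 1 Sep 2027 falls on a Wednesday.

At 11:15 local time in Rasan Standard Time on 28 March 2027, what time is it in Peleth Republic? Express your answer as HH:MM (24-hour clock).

04:30

1 March 2027 is a Monday, so the first Saturday is March 6 and the fourth is March 27.
1 October 2027 is a Friday, so the first Saturday is October 2 and the third is October 16.
28 March 2027 lies within the daylight-saving period (27 March – 16 October), so Rasan Standard Time is on daylight time, UTC+02:15.
11:15 Rasan Standard Time − 2h15m = 09:00 UTC.
1 April 2027 is a Thursday, so the first Friday is April 2.
1 September 2027 is a Wednesday, so the first Sunday is September 5 and the second is September 12.
At the standard offset (UTC−04:30), 09:00 UTC − 4h30m = 04:30 Peleth Republic standard time.
The standard-time date in Peleth Republic, 28 March 2027, does not fall between 2 April and 12 September, so daylight saving is not in effect and Peleth Republic is at UTC−04:30.
09:00 UTC − 4h30m = 04:30 Peleth Republic.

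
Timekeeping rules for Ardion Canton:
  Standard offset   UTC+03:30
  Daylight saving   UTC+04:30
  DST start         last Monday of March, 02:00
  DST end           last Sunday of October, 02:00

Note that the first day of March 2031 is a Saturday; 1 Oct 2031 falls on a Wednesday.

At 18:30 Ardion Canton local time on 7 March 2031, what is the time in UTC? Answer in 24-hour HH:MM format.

1 March 2031 is a Saturday, so Mondays fall on 3, 10, 17, 24, 31; the last is March 31.
1 October 2031 is a Wednesday, so Sundays fall on 5, 12, 19, 26; the last is October 26.
7 March 2031 is outside the daylight-saving period (31 March – 26 October), so Ardion Canton is on standard time, UTC+03:30.
18:30 local − 3h30m = 15:00 UTC.

15:00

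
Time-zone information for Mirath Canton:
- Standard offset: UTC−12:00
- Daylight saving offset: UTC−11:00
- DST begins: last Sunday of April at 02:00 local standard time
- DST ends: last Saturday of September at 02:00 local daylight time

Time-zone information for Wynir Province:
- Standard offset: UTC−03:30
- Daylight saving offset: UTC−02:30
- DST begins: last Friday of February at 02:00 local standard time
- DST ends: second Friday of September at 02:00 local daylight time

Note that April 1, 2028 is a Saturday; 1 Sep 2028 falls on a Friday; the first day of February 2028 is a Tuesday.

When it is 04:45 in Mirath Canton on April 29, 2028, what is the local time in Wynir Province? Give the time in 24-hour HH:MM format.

1 April 2028 is a Saturday, so Sundays fall on 2, 9, 16, 23, 30; the last is April 30.
1 September 2028 is a Friday, so Saturdays fall on 2, 9, 16, 23, 30; the last is September 30.
April 29, 2028 is outside the daylight-saving period (30 April – 30 September), so Mirath Canton is on standard time, UTC−12:00.
04:45 Mirath Canton + 12h = 16:45 UTC.
1 February 2028 is a Tuesday, so Fridays fall on 4, 11, 18, 25; the last is February 25.
1 September 2028 is a Friday, so the first Friday is September 1 and the second is September 8.
At the standard offset (UTC−03:30), 16:45 UTC − 3h30m = 13:15 Wynir Province standard time.
Daylight saving runs 25 February – 8 September; the standard-time date in Wynir Province, April 29, 2028, is inside that window, so Wynir Province is at UTC−02:30.
16:45 UTC − 2h30m = 14:15 Wynir Province.

14:15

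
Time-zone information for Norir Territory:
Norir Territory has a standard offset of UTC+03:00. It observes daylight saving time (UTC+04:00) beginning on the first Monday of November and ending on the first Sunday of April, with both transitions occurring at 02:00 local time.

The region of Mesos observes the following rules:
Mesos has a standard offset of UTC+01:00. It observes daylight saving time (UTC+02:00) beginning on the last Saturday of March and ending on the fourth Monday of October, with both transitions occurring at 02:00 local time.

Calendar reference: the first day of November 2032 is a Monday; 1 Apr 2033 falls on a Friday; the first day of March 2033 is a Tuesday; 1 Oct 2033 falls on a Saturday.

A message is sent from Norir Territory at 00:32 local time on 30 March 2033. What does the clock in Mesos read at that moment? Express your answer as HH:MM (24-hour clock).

22:32

1 November 2032 is a Monday, so the first Monday is November 1.
1 April 2033 is a Friday, so the first Sunday is April 3.
30 March 2033 lies within the daylight-saving period (1 November 2032 – 3 April 2033), so Norir Territory is on daylight time, UTC+04:00.
00:32 Norir Territory − 4h = 20:32 UTC (rolling into the previous day, 29 March 2033).
1 March 2033 is a Tuesday, so Saturdays fall on 5, 12, 19, 26; the last is March 26.
1 October 2033 is a Saturday, so the first Monday is October 3 and the fourth is October 24.
At the standard offset (UTC+01:00), 20:32 UTC + 1h = 21:32 Mesos standard time.
Daylight saving runs 26 March – 24 October; the standard-time date in Mesos, 29 March 2033, is inside that window, so Mesos is at UTC+02:00.
20:32 UTC + 2h = 22:32 Mesos.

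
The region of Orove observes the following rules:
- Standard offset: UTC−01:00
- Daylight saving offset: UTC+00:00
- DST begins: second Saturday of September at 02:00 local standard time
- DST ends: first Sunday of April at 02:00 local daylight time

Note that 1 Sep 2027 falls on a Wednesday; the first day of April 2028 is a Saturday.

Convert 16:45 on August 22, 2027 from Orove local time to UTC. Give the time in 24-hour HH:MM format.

17:45

1 September 2027 is a Wednesday, so the first Saturday is September 4 and the second is September 11.
1 April 2028 is a Saturday, so the first Sunday is April 2.
August 22, 2027 is outside the daylight-saving period (11 September 2027 – 2 April 2028), so Orove is on standard time, UTC−01:00.
16:45 local + 1h = 17:45 UTC.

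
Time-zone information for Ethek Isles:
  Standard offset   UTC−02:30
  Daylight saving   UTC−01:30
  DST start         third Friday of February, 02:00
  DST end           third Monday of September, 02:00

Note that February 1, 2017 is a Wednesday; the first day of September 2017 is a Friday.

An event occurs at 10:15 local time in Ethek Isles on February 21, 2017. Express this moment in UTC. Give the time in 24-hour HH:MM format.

11:45

1 February 2017 is a Wednesday, so the first Friday is February 3 and the third is February 17.
1 September 2017 is a Friday, so the first Monday is September 4 and the third is September 18.
Daylight saving runs 17 February – 18 September; February 21, 2017 is inside that window, so Ethek Isles is at UTC−01:30.
10:15 local + 1h30m = 11:45 UTC.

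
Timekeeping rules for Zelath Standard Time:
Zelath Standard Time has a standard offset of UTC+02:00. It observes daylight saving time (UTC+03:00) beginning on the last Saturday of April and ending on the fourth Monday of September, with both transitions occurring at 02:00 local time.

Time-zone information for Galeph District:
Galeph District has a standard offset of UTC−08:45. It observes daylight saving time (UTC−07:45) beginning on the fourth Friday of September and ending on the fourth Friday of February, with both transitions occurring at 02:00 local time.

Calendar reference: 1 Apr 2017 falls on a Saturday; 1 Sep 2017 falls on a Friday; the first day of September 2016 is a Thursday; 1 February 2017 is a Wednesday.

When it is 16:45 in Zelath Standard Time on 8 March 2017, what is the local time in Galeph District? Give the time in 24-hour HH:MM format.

1 April 2017 is a Saturday, so Saturdays fall on 1, 8, 15, 22, 29; the last is April 29.
1 September 2017 is a Friday, so the first Monday is September 4 and the fourth is September 25.
Daylight saving runs 29 April – 25 September; 8 March 2017 is outside that window, so Zelath Standard Time is on standard time at UTC+02:00.
16:45 Zelath Standard Time − 2h = 14:45 UTC.
1 September 2016 is a Thursday, so the first Friday is September 2 and the fourth is September 23.
1 February 2017 is a Wednesday, so the first Friday is February 3 and the fourth is February 24.
At the standard offset (UTC−08:45), 14:45 UTC − 8h45m = 06:00 Galeph District standard time.
The standard-time date in Galeph District, 8 March 2017, does not fall between 23 September 2016 and 24 February 2017, so daylight saving is not in effect and Galeph District is at UTC−08:45.
14:45 UTC − 8h45m = 06:00 Galeph District.

06:00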